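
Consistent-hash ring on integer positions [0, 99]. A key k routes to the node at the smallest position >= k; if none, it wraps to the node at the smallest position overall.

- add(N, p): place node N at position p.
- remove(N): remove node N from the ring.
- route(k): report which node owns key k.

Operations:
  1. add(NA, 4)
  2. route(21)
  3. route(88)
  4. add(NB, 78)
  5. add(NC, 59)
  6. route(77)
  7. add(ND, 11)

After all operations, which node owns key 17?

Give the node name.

Op 1: add NA@4 -> ring=[4:NA]
Op 2: route key 21: none >= 21, wrap to smallest pos 4 -> NA
Op 3: route key 88: none >= 88, wrap to smallest pos 4 -> NA
Op 4: add NB@78 -> ring=[4:NA,78:NB]
Op 5: add NC@59 -> ring=[4:NA,59:NC,78:NB]
Op 6: route key 77: smallest pos >= 77 is 78 -> NB
Op 7: add ND@11 -> ring=[4:NA,11:ND,59:NC,78:NB]
Final route key 17: smallest pos >= 17 is 59 -> NC

Answer: NC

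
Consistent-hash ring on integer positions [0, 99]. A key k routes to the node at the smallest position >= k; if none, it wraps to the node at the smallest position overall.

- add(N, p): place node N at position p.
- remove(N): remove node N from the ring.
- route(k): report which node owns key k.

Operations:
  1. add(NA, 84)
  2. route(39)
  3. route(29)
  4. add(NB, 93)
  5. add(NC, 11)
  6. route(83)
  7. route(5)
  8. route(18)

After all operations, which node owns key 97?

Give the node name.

Answer: NC

Derivation:
Op 1: add NA@84 -> ring=[84:NA]
Op 2: route key 39: smallest pos >= 39 is 84 -> NA
Op 3: route key 29: smallest pos >= 29 is 84 -> NA
Op 4: add NB@93 -> ring=[84:NA,93:NB]
Op 5: add NC@11 -> ring=[11:NC,84:NA,93:NB]
Op 6: route key 83: smallest pos >= 83 is 84 -> NA
Op 7: route key 5: smallest pos >= 5 is 11 -> NC
Op 8: route key 18: smallest pos >= 18 is 84 -> NA
Final route key 97: none >= 97, wrap to smallest pos 11 -> NC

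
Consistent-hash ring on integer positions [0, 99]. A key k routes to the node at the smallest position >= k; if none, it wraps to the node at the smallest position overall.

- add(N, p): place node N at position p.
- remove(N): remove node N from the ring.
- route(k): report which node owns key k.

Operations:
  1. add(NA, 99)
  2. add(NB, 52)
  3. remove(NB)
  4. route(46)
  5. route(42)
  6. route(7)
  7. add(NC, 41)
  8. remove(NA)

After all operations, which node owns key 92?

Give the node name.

Op 1: add NA@99 -> ring=[99:NA]
Op 2: add NB@52 -> ring=[52:NB,99:NA]
Op 3: remove NB -> ring=[99:NA]
Op 4: route key 46: smallest pos >= 46 is 99 -> NA
Op 5: route key 42: smallest pos >= 42 is 99 -> NA
Op 6: route key 7: smallest pos >= 7 is 99 -> NA
Op 7: add NC@41 -> ring=[41:NC,99:NA]
Op 8: remove NA -> ring=[41:NC]
Final route key 92: none >= 92, wrap to smallest pos 41 -> NC

Answer: NC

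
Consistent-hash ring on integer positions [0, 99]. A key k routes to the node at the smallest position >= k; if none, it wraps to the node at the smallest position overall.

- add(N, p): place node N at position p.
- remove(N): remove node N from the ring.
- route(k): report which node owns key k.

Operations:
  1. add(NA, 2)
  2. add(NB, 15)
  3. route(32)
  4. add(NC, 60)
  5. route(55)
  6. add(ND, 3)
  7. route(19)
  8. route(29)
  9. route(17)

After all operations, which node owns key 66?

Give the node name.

Answer: NA

Derivation:
Op 1: add NA@2 -> ring=[2:NA]
Op 2: add NB@15 -> ring=[2:NA,15:NB]
Op 3: route key 32: none >= 32, wrap to smallest pos 2 -> NA
Op 4: add NC@60 -> ring=[2:NA,15:NB,60:NC]
Op 5: route key 55: smallest pos >= 55 is 60 -> NC
Op 6: add ND@3 -> ring=[2:NA,3:ND,15:NB,60:NC]
Op 7: route key 19: smallest pos >= 19 is 60 -> NC
Op 8: route key 29: smallest pos >= 29 is 60 -> NC
Op 9: route key 17: smallest pos >= 17 is 60 -> NC
Final route key 66: none >= 66, wrap to smallest pos 2 -> NA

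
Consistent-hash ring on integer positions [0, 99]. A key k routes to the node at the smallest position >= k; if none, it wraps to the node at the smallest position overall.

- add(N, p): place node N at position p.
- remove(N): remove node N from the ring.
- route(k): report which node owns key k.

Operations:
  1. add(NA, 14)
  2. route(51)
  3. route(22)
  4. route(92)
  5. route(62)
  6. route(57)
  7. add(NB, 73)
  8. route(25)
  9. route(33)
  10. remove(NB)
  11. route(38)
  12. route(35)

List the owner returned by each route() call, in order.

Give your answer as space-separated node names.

Op 1: add NA@14 -> ring=[14:NA]
Op 2: route key 51: none >= 51, wrap to smallest pos 14 -> NA
Op 3: route key 22: none >= 22, wrap to smallest pos 14 -> NA
Op 4: route key 92: none >= 92, wrap to smallest pos 14 -> NA
Op 5: route key 62: none >= 62, wrap to smallest pos 14 -> NA
Op 6: route key 57: none >= 57, wrap to smallest pos 14 -> NA
Op 7: add NB@73 -> ring=[14:NA,73:NB]
Op 8: route key 25: smallest pos >= 25 is 73 -> NB
Op 9: route key 33: smallest pos >= 33 is 73 -> NB
Op 10: remove NB -> ring=[14:NA]
Op 11: route key 38: none >= 38, wrap to smallest pos 14 -> NA
Op 12: route key 35: none >= 35, wrap to smallest pos 14 -> NA

Answer: NA NA NA NA NA NB NB NA NA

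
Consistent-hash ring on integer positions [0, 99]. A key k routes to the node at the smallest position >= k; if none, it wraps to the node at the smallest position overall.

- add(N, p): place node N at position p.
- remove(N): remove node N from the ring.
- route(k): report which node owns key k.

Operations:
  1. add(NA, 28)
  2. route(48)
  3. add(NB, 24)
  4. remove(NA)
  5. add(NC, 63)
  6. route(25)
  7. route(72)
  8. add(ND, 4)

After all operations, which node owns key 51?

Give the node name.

Op 1: add NA@28 -> ring=[28:NA]
Op 2: route key 48: none >= 48, wrap to smallest pos 28 -> NA
Op 3: add NB@24 -> ring=[24:NB,28:NA]
Op 4: remove NA -> ring=[24:NB]
Op 5: add NC@63 -> ring=[24:NB,63:NC]
Op 6: route key 25: smallest pos >= 25 is 63 -> NC
Op 7: route key 72: none >= 72, wrap to smallest pos 24 -> NB
Op 8: add ND@4 -> ring=[4:ND,24:NB,63:NC]
Final route key 51: smallest pos >= 51 is 63 -> NC

Answer: NC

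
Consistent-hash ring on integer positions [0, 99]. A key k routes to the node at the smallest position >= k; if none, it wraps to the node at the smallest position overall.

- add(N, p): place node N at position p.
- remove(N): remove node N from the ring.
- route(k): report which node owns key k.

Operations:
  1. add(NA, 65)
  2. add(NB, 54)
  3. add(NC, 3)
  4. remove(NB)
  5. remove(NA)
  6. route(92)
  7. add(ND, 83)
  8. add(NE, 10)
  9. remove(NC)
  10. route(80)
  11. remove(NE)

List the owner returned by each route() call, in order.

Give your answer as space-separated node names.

Answer: NC ND

Derivation:
Op 1: add NA@65 -> ring=[65:NA]
Op 2: add NB@54 -> ring=[54:NB,65:NA]
Op 3: add NC@3 -> ring=[3:NC,54:NB,65:NA]
Op 4: remove NB -> ring=[3:NC,65:NA]
Op 5: remove NA -> ring=[3:NC]
Op 6: route key 92: none >= 92, wrap to smallest pos 3 -> NC
Op 7: add ND@83 -> ring=[3:NC,83:ND]
Op 8: add NE@10 -> ring=[3:NC,10:NE,83:ND]
Op 9: remove NC -> ring=[10:NE,83:ND]
Op 10: route key 80: smallest pos >= 80 is 83 -> ND
Op 11: remove NE -> ring=[83:ND]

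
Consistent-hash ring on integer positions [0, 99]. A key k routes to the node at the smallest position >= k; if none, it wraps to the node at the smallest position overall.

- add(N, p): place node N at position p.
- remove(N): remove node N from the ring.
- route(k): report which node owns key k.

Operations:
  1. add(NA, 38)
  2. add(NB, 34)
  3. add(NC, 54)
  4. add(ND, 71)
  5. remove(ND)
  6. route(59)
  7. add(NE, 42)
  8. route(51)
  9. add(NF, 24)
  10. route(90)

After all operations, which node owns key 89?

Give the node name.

Answer: NF

Derivation:
Op 1: add NA@38 -> ring=[38:NA]
Op 2: add NB@34 -> ring=[34:NB,38:NA]
Op 3: add NC@54 -> ring=[34:NB,38:NA,54:NC]
Op 4: add ND@71 -> ring=[34:NB,38:NA,54:NC,71:ND]
Op 5: remove ND -> ring=[34:NB,38:NA,54:NC]
Op 6: route key 59: none >= 59, wrap to smallest pos 34 -> NB
Op 7: add NE@42 -> ring=[34:NB,38:NA,42:NE,54:NC]
Op 8: route key 51: smallest pos >= 51 is 54 -> NC
Op 9: add NF@24 -> ring=[24:NF,34:NB,38:NA,42:NE,54:NC]
Op 10: route key 90: none >= 90, wrap to smallest pos 24 -> NF
Final route key 89: none >= 89, wrap to smallest pos 24 -> NF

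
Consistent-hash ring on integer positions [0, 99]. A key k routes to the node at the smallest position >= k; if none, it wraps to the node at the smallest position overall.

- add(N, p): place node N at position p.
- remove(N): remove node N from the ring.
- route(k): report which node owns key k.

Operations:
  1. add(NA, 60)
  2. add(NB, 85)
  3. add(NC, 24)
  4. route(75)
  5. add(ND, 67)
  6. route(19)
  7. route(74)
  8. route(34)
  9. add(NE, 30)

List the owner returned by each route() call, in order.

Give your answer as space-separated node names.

Answer: NB NC NB NA

Derivation:
Op 1: add NA@60 -> ring=[60:NA]
Op 2: add NB@85 -> ring=[60:NA,85:NB]
Op 3: add NC@24 -> ring=[24:NC,60:NA,85:NB]
Op 4: route key 75: smallest pos >= 75 is 85 -> NB
Op 5: add ND@67 -> ring=[24:NC,60:NA,67:ND,85:NB]
Op 6: route key 19: smallest pos >= 19 is 24 -> NC
Op 7: route key 74: smallest pos >= 74 is 85 -> NB
Op 8: route key 34: smallest pos >= 34 is 60 -> NA
Op 9: add NE@30 -> ring=[24:NC,30:NE,60:NA,67:ND,85:NB]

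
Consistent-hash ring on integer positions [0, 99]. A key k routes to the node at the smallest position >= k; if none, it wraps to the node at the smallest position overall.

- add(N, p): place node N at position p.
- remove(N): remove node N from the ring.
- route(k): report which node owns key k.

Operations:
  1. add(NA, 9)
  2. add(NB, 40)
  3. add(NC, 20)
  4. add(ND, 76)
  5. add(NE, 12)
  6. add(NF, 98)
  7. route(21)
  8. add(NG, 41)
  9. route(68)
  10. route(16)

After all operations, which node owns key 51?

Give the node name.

Answer: ND

Derivation:
Op 1: add NA@9 -> ring=[9:NA]
Op 2: add NB@40 -> ring=[9:NA,40:NB]
Op 3: add NC@20 -> ring=[9:NA,20:NC,40:NB]
Op 4: add ND@76 -> ring=[9:NA,20:NC,40:NB,76:ND]
Op 5: add NE@12 -> ring=[9:NA,12:NE,20:NC,40:NB,76:ND]
Op 6: add NF@98 -> ring=[9:NA,12:NE,20:NC,40:NB,76:ND,98:NF]
Op 7: route key 21: smallest pos >= 21 is 40 -> NB
Op 8: add NG@41 -> ring=[9:NA,12:NE,20:NC,40:NB,41:NG,76:ND,98:NF]
Op 9: route key 68: smallest pos >= 68 is 76 -> ND
Op 10: route key 16: smallest pos >= 16 is 20 -> NC
Final route key 51: smallest pos >= 51 is 76 -> ND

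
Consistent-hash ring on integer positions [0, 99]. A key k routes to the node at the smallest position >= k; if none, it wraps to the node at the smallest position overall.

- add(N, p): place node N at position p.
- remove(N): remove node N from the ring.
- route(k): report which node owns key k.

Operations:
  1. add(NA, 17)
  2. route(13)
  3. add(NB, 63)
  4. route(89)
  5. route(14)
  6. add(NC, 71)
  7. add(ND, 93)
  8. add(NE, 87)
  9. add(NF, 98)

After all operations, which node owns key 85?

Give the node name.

Answer: NE

Derivation:
Op 1: add NA@17 -> ring=[17:NA]
Op 2: route key 13: smallest pos >= 13 is 17 -> NA
Op 3: add NB@63 -> ring=[17:NA,63:NB]
Op 4: route key 89: none >= 89, wrap to smallest pos 17 -> NA
Op 5: route key 14: smallest pos >= 14 is 17 -> NA
Op 6: add NC@71 -> ring=[17:NA,63:NB,71:NC]
Op 7: add ND@93 -> ring=[17:NA,63:NB,71:NC,93:ND]
Op 8: add NE@87 -> ring=[17:NA,63:NB,71:NC,87:NE,93:ND]
Op 9: add NF@98 -> ring=[17:NA,63:NB,71:NC,87:NE,93:ND,98:NF]
Final route key 85: smallest pos >= 85 is 87 -> NE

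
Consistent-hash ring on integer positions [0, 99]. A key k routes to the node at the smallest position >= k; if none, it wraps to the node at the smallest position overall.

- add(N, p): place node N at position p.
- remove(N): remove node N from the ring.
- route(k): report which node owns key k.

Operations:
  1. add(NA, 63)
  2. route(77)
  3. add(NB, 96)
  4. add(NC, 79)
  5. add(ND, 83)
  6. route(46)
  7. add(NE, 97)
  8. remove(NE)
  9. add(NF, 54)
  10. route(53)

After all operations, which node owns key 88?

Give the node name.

Answer: NB

Derivation:
Op 1: add NA@63 -> ring=[63:NA]
Op 2: route key 77: none >= 77, wrap to smallest pos 63 -> NA
Op 3: add NB@96 -> ring=[63:NA,96:NB]
Op 4: add NC@79 -> ring=[63:NA,79:NC,96:NB]
Op 5: add ND@83 -> ring=[63:NA,79:NC,83:ND,96:NB]
Op 6: route key 46: smallest pos >= 46 is 63 -> NA
Op 7: add NE@97 -> ring=[63:NA,79:NC,83:ND,96:NB,97:NE]
Op 8: remove NE -> ring=[63:NA,79:NC,83:ND,96:NB]
Op 9: add NF@54 -> ring=[54:NF,63:NA,79:NC,83:ND,96:NB]
Op 10: route key 53: smallest pos >= 53 is 54 -> NF
Final route key 88: smallest pos >= 88 is 96 -> NB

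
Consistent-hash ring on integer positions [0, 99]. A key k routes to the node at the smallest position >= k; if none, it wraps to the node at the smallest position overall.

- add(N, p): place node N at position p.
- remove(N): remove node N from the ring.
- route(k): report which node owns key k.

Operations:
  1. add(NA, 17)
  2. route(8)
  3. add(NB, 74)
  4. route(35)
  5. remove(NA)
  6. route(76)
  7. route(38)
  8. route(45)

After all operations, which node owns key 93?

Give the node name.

Op 1: add NA@17 -> ring=[17:NA]
Op 2: route key 8: smallest pos >= 8 is 17 -> NA
Op 3: add NB@74 -> ring=[17:NA,74:NB]
Op 4: route key 35: smallest pos >= 35 is 74 -> NB
Op 5: remove NA -> ring=[74:NB]
Op 6: route key 76: none >= 76, wrap to smallest pos 74 -> NB
Op 7: route key 38: smallest pos >= 38 is 74 -> NB
Op 8: route key 45: smallest pos >= 45 is 74 -> NB
Final route key 93: none >= 93, wrap to smallest pos 74 -> NB

Answer: NB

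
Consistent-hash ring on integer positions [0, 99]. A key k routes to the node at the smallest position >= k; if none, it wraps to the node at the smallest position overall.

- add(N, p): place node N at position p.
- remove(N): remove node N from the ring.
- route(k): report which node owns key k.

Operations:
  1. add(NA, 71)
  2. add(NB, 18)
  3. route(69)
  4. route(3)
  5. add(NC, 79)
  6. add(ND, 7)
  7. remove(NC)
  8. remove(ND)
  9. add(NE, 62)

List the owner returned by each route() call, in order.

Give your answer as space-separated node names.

Op 1: add NA@71 -> ring=[71:NA]
Op 2: add NB@18 -> ring=[18:NB,71:NA]
Op 3: route key 69: smallest pos >= 69 is 71 -> NA
Op 4: route key 3: smallest pos >= 3 is 18 -> NB
Op 5: add NC@79 -> ring=[18:NB,71:NA,79:NC]
Op 6: add ND@7 -> ring=[7:ND,18:NB,71:NA,79:NC]
Op 7: remove NC -> ring=[7:ND,18:NB,71:NA]
Op 8: remove ND -> ring=[18:NB,71:NA]
Op 9: add NE@62 -> ring=[18:NB,62:NE,71:NA]

Answer: NA NB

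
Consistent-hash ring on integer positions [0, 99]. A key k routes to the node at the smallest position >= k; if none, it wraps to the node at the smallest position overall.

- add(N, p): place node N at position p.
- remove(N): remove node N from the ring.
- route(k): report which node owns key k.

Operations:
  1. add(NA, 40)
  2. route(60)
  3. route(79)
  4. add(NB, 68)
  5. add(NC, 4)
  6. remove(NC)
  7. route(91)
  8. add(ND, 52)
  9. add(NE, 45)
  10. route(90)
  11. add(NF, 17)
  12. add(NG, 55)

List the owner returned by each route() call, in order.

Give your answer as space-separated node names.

Op 1: add NA@40 -> ring=[40:NA]
Op 2: route key 60: none >= 60, wrap to smallest pos 40 -> NA
Op 3: route key 79: none >= 79, wrap to smallest pos 40 -> NA
Op 4: add NB@68 -> ring=[40:NA,68:NB]
Op 5: add NC@4 -> ring=[4:NC,40:NA,68:NB]
Op 6: remove NC -> ring=[40:NA,68:NB]
Op 7: route key 91: none >= 91, wrap to smallest pos 40 -> NA
Op 8: add ND@52 -> ring=[40:NA,52:ND,68:NB]
Op 9: add NE@45 -> ring=[40:NA,45:NE,52:ND,68:NB]
Op 10: route key 90: none >= 90, wrap to smallest pos 40 -> NA
Op 11: add NF@17 -> ring=[17:NF,40:NA,45:NE,52:ND,68:NB]
Op 12: add NG@55 -> ring=[17:NF,40:NA,45:NE,52:ND,55:NG,68:NB]

Answer: NA NA NA NA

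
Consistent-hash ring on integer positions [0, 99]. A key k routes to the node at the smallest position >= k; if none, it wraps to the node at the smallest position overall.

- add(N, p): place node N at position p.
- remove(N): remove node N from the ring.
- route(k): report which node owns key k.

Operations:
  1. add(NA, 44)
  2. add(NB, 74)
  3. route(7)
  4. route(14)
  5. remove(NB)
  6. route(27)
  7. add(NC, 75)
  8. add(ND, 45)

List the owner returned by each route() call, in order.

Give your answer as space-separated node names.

Answer: NA NA NA

Derivation:
Op 1: add NA@44 -> ring=[44:NA]
Op 2: add NB@74 -> ring=[44:NA,74:NB]
Op 3: route key 7: smallest pos >= 7 is 44 -> NA
Op 4: route key 14: smallest pos >= 14 is 44 -> NA
Op 5: remove NB -> ring=[44:NA]
Op 6: route key 27: smallest pos >= 27 is 44 -> NA
Op 7: add NC@75 -> ring=[44:NA,75:NC]
Op 8: add ND@45 -> ring=[44:NA,45:ND,75:NC]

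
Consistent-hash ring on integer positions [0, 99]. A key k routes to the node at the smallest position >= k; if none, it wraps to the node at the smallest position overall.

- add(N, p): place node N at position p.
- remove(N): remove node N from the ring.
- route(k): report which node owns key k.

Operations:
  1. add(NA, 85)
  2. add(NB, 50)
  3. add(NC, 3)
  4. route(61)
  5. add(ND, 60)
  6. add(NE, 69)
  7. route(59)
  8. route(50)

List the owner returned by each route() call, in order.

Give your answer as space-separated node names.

Answer: NA ND NB

Derivation:
Op 1: add NA@85 -> ring=[85:NA]
Op 2: add NB@50 -> ring=[50:NB,85:NA]
Op 3: add NC@3 -> ring=[3:NC,50:NB,85:NA]
Op 4: route key 61: smallest pos >= 61 is 85 -> NA
Op 5: add ND@60 -> ring=[3:NC,50:NB,60:ND,85:NA]
Op 6: add NE@69 -> ring=[3:NC,50:NB,60:ND,69:NE,85:NA]
Op 7: route key 59: smallest pos >= 59 is 60 -> ND
Op 8: route key 50: smallest pos >= 50 is 50 -> NB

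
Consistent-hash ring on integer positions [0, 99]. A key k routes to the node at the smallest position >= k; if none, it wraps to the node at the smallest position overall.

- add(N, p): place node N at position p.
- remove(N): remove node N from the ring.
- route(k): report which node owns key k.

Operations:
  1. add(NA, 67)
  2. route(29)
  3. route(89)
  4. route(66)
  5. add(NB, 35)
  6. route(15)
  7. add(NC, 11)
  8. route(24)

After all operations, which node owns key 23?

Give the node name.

Answer: NB

Derivation:
Op 1: add NA@67 -> ring=[67:NA]
Op 2: route key 29: smallest pos >= 29 is 67 -> NA
Op 3: route key 89: none >= 89, wrap to smallest pos 67 -> NA
Op 4: route key 66: smallest pos >= 66 is 67 -> NA
Op 5: add NB@35 -> ring=[35:NB,67:NA]
Op 6: route key 15: smallest pos >= 15 is 35 -> NB
Op 7: add NC@11 -> ring=[11:NC,35:NB,67:NA]
Op 8: route key 24: smallest pos >= 24 is 35 -> NB
Final route key 23: smallest pos >= 23 is 35 -> NB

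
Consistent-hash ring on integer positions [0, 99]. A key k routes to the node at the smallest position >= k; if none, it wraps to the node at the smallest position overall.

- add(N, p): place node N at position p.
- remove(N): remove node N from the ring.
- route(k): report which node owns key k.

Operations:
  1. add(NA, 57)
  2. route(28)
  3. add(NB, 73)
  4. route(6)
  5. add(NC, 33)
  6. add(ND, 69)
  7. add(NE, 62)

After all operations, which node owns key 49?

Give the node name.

Op 1: add NA@57 -> ring=[57:NA]
Op 2: route key 28: smallest pos >= 28 is 57 -> NA
Op 3: add NB@73 -> ring=[57:NA,73:NB]
Op 4: route key 6: smallest pos >= 6 is 57 -> NA
Op 5: add NC@33 -> ring=[33:NC,57:NA,73:NB]
Op 6: add ND@69 -> ring=[33:NC,57:NA,69:ND,73:NB]
Op 7: add NE@62 -> ring=[33:NC,57:NA,62:NE,69:ND,73:NB]
Final route key 49: smallest pos >= 49 is 57 -> NA

Answer: NA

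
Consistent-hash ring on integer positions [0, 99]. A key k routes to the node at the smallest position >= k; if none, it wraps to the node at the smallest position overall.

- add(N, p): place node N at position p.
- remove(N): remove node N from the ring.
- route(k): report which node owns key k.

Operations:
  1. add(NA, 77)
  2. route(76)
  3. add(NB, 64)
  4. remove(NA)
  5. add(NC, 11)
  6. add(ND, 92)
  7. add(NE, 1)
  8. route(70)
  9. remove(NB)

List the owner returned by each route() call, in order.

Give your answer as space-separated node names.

Answer: NA ND

Derivation:
Op 1: add NA@77 -> ring=[77:NA]
Op 2: route key 76: smallest pos >= 76 is 77 -> NA
Op 3: add NB@64 -> ring=[64:NB,77:NA]
Op 4: remove NA -> ring=[64:NB]
Op 5: add NC@11 -> ring=[11:NC,64:NB]
Op 6: add ND@92 -> ring=[11:NC,64:NB,92:ND]
Op 7: add NE@1 -> ring=[1:NE,11:NC,64:NB,92:ND]
Op 8: route key 70: smallest pos >= 70 is 92 -> ND
Op 9: remove NB -> ring=[1:NE,11:NC,92:ND]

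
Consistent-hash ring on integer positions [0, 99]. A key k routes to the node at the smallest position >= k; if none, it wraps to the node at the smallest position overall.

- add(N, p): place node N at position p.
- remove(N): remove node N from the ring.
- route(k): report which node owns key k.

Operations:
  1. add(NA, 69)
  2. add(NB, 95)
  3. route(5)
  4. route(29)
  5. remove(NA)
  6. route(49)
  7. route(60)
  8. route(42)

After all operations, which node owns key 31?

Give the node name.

Op 1: add NA@69 -> ring=[69:NA]
Op 2: add NB@95 -> ring=[69:NA,95:NB]
Op 3: route key 5: smallest pos >= 5 is 69 -> NA
Op 4: route key 29: smallest pos >= 29 is 69 -> NA
Op 5: remove NA -> ring=[95:NB]
Op 6: route key 49: smallest pos >= 49 is 95 -> NB
Op 7: route key 60: smallest pos >= 60 is 95 -> NB
Op 8: route key 42: smallest pos >= 42 is 95 -> NB
Final route key 31: smallest pos >= 31 is 95 -> NB

Answer: NB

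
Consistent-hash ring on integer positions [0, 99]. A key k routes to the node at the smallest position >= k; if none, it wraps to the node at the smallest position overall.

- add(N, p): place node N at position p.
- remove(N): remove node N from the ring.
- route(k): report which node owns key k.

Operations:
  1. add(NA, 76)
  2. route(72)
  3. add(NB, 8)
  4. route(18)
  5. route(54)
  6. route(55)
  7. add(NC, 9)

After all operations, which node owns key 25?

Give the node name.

Op 1: add NA@76 -> ring=[76:NA]
Op 2: route key 72: smallest pos >= 72 is 76 -> NA
Op 3: add NB@8 -> ring=[8:NB,76:NA]
Op 4: route key 18: smallest pos >= 18 is 76 -> NA
Op 5: route key 54: smallest pos >= 54 is 76 -> NA
Op 6: route key 55: smallest pos >= 55 is 76 -> NA
Op 7: add NC@9 -> ring=[8:NB,9:NC,76:NA]
Final route key 25: smallest pos >= 25 is 76 -> NA

Answer: NA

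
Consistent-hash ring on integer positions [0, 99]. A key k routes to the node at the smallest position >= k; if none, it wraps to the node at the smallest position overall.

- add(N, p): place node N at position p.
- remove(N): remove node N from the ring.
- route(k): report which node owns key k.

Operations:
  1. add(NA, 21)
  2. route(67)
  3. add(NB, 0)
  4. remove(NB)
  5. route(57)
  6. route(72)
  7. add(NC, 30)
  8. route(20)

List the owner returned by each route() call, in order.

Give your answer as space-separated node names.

Answer: NA NA NA NA

Derivation:
Op 1: add NA@21 -> ring=[21:NA]
Op 2: route key 67: none >= 67, wrap to smallest pos 21 -> NA
Op 3: add NB@0 -> ring=[0:NB,21:NA]
Op 4: remove NB -> ring=[21:NA]
Op 5: route key 57: none >= 57, wrap to smallest pos 21 -> NA
Op 6: route key 72: none >= 72, wrap to smallest pos 21 -> NA
Op 7: add NC@30 -> ring=[21:NA,30:NC]
Op 8: route key 20: smallest pos >= 20 is 21 -> NA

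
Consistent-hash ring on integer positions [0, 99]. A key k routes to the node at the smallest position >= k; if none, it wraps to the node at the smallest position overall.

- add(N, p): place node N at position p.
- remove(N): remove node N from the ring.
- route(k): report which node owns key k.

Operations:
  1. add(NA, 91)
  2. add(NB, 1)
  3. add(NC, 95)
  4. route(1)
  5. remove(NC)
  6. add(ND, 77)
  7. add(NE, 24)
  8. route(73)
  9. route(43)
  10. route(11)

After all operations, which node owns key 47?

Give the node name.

Op 1: add NA@91 -> ring=[91:NA]
Op 2: add NB@1 -> ring=[1:NB,91:NA]
Op 3: add NC@95 -> ring=[1:NB,91:NA,95:NC]
Op 4: route key 1: smallest pos >= 1 is 1 -> NB
Op 5: remove NC -> ring=[1:NB,91:NA]
Op 6: add ND@77 -> ring=[1:NB,77:ND,91:NA]
Op 7: add NE@24 -> ring=[1:NB,24:NE,77:ND,91:NA]
Op 8: route key 73: smallest pos >= 73 is 77 -> ND
Op 9: route key 43: smallest pos >= 43 is 77 -> ND
Op 10: route key 11: smallest pos >= 11 is 24 -> NE
Final route key 47: smallest pos >= 47 is 77 -> ND

Answer: ND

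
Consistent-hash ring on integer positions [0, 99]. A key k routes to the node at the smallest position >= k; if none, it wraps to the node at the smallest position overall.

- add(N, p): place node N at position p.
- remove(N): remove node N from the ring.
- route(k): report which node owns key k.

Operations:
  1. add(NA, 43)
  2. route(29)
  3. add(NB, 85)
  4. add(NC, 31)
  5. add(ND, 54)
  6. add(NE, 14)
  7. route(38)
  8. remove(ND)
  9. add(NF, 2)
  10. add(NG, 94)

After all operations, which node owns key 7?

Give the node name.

Op 1: add NA@43 -> ring=[43:NA]
Op 2: route key 29: smallest pos >= 29 is 43 -> NA
Op 3: add NB@85 -> ring=[43:NA,85:NB]
Op 4: add NC@31 -> ring=[31:NC,43:NA,85:NB]
Op 5: add ND@54 -> ring=[31:NC,43:NA,54:ND,85:NB]
Op 6: add NE@14 -> ring=[14:NE,31:NC,43:NA,54:ND,85:NB]
Op 7: route key 38: smallest pos >= 38 is 43 -> NA
Op 8: remove ND -> ring=[14:NE,31:NC,43:NA,85:NB]
Op 9: add NF@2 -> ring=[2:NF,14:NE,31:NC,43:NA,85:NB]
Op 10: add NG@94 -> ring=[2:NF,14:NE,31:NC,43:NA,85:NB,94:NG]
Final route key 7: smallest pos >= 7 is 14 -> NE

Answer: NE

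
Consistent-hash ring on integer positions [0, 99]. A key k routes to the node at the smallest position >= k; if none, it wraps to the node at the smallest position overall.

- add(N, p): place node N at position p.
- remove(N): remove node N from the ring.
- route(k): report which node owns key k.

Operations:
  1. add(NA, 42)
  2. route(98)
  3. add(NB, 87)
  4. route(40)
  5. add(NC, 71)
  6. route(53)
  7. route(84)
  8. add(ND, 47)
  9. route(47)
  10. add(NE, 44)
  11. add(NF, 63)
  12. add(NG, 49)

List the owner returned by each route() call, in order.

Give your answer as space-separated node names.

Op 1: add NA@42 -> ring=[42:NA]
Op 2: route key 98: none >= 98, wrap to smallest pos 42 -> NA
Op 3: add NB@87 -> ring=[42:NA,87:NB]
Op 4: route key 40: smallest pos >= 40 is 42 -> NA
Op 5: add NC@71 -> ring=[42:NA,71:NC,87:NB]
Op 6: route key 53: smallest pos >= 53 is 71 -> NC
Op 7: route key 84: smallest pos >= 84 is 87 -> NB
Op 8: add ND@47 -> ring=[42:NA,47:ND,71:NC,87:NB]
Op 9: route key 47: smallest pos >= 47 is 47 -> ND
Op 10: add NE@44 -> ring=[42:NA,44:NE,47:ND,71:NC,87:NB]
Op 11: add NF@63 -> ring=[42:NA,44:NE,47:ND,63:NF,71:NC,87:NB]
Op 12: add NG@49 -> ring=[42:NA,44:NE,47:ND,49:NG,63:NF,71:NC,87:NB]

Answer: NA NA NC NB ND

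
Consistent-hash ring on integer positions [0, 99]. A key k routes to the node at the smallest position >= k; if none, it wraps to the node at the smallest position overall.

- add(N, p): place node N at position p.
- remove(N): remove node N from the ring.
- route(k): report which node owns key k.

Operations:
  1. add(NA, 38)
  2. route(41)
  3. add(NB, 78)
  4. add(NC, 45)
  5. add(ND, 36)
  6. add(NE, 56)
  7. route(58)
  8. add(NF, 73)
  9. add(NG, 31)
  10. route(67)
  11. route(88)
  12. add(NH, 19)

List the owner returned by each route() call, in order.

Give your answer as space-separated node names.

Answer: NA NB NF NG

Derivation:
Op 1: add NA@38 -> ring=[38:NA]
Op 2: route key 41: none >= 41, wrap to smallest pos 38 -> NA
Op 3: add NB@78 -> ring=[38:NA,78:NB]
Op 4: add NC@45 -> ring=[38:NA,45:NC,78:NB]
Op 5: add ND@36 -> ring=[36:ND,38:NA,45:NC,78:NB]
Op 6: add NE@56 -> ring=[36:ND,38:NA,45:NC,56:NE,78:NB]
Op 7: route key 58: smallest pos >= 58 is 78 -> NB
Op 8: add NF@73 -> ring=[36:ND,38:NA,45:NC,56:NE,73:NF,78:NB]
Op 9: add NG@31 -> ring=[31:NG,36:ND,38:NA,45:NC,56:NE,73:NF,78:NB]
Op 10: route key 67: smallest pos >= 67 is 73 -> NF
Op 11: route key 88: none >= 88, wrap to smallest pos 31 -> NG
Op 12: add NH@19 -> ring=[19:NH,31:NG,36:ND,38:NA,45:NC,56:NE,73:NF,78:NB]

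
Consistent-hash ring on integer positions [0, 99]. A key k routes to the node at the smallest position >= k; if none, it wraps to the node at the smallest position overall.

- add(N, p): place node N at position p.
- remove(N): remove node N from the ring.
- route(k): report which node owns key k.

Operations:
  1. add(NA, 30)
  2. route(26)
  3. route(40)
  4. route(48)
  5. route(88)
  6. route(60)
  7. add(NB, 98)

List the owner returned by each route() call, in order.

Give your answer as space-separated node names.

Answer: NA NA NA NA NA

Derivation:
Op 1: add NA@30 -> ring=[30:NA]
Op 2: route key 26: smallest pos >= 26 is 30 -> NA
Op 3: route key 40: none >= 40, wrap to smallest pos 30 -> NA
Op 4: route key 48: none >= 48, wrap to smallest pos 30 -> NA
Op 5: route key 88: none >= 88, wrap to smallest pos 30 -> NA
Op 6: route key 60: none >= 60, wrap to smallest pos 30 -> NA
Op 7: add NB@98 -> ring=[30:NA,98:NB]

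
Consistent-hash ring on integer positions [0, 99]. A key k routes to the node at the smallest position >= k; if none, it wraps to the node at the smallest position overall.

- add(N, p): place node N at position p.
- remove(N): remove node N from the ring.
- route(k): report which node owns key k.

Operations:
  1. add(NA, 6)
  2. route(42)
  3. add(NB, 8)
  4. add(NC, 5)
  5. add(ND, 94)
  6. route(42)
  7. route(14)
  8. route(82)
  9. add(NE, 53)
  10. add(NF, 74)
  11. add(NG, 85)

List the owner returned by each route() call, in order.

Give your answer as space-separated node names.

Answer: NA ND ND ND

Derivation:
Op 1: add NA@6 -> ring=[6:NA]
Op 2: route key 42: none >= 42, wrap to smallest pos 6 -> NA
Op 3: add NB@8 -> ring=[6:NA,8:NB]
Op 4: add NC@5 -> ring=[5:NC,6:NA,8:NB]
Op 5: add ND@94 -> ring=[5:NC,6:NA,8:NB,94:ND]
Op 6: route key 42: smallest pos >= 42 is 94 -> ND
Op 7: route key 14: smallest pos >= 14 is 94 -> ND
Op 8: route key 82: smallest pos >= 82 is 94 -> ND
Op 9: add NE@53 -> ring=[5:NC,6:NA,8:NB,53:NE,94:ND]
Op 10: add NF@74 -> ring=[5:NC,6:NA,8:NB,53:NE,74:NF,94:ND]
Op 11: add NG@85 -> ring=[5:NC,6:NA,8:NB,53:NE,74:NF,85:NG,94:ND]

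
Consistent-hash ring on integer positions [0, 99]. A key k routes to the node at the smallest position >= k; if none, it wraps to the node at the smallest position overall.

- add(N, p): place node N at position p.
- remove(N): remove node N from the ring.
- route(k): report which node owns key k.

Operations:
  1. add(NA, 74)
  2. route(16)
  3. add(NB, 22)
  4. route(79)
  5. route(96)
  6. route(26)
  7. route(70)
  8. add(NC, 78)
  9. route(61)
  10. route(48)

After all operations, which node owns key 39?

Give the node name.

Op 1: add NA@74 -> ring=[74:NA]
Op 2: route key 16: smallest pos >= 16 is 74 -> NA
Op 3: add NB@22 -> ring=[22:NB,74:NA]
Op 4: route key 79: none >= 79, wrap to smallest pos 22 -> NB
Op 5: route key 96: none >= 96, wrap to smallest pos 22 -> NB
Op 6: route key 26: smallest pos >= 26 is 74 -> NA
Op 7: route key 70: smallest pos >= 70 is 74 -> NA
Op 8: add NC@78 -> ring=[22:NB,74:NA,78:NC]
Op 9: route key 61: smallest pos >= 61 is 74 -> NA
Op 10: route key 48: smallest pos >= 48 is 74 -> NA
Final route key 39: smallest pos >= 39 is 74 -> NA

Answer: NA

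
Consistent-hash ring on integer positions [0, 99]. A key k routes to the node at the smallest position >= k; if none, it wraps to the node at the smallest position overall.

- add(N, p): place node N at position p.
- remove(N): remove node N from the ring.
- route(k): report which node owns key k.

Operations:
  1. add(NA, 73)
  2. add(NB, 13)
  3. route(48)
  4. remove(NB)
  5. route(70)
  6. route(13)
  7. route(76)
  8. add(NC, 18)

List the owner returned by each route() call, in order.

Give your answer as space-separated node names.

Op 1: add NA@73 -> ring=[73:NA]
Op 2: add NB@13 -> ring=[13:NB,73:NA]
Op 3: route key 48: smallest pos >= 48 is 73 -> NA
Op 4: remove NB -> ring=[73:NA]
Op 5: route key 70: smallest pos >= 70 is 73 -> NA
Op 6: route key 13: smallest pos >= 13 is 73 -> NA
Op 7: route key 76: none >= 76, wrap to smallest pos 73 -> NA
Op 8: add NC@18 -> ring=[18:NC,73:NA]

Answer: NA NA NA NA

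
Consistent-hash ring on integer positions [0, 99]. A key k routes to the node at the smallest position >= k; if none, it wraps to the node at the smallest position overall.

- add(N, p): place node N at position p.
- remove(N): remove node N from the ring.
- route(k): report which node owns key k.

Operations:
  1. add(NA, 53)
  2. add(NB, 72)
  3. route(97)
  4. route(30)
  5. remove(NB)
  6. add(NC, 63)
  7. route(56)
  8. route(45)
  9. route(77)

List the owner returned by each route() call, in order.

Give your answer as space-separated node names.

Answer: NA NA NC NA NA

Derivation:
Op 1: add NA@53 -> ring=[53:NA]
Op 2: add NB@72 -> ring=[53:NA,72:NB]
Op 3: route key 97: none >= 97, wrap to smallest pos 53 -> NA
Op 4: route key 30: smallest pos >= 30 is 53 -> NA
Op 5: remove NB -> ring=[53:NA]
Op 6: add NC@63 -> ring=[53:NA,63:NC]
Op 7: route key 56: smallest pos >= 56 is 63 -> NC
Op 8: route key 45: smallest pos >= 45 is 53 -> NA
Op 9: route key 77: none >= 77, wrap to smallest pos 53 -> NA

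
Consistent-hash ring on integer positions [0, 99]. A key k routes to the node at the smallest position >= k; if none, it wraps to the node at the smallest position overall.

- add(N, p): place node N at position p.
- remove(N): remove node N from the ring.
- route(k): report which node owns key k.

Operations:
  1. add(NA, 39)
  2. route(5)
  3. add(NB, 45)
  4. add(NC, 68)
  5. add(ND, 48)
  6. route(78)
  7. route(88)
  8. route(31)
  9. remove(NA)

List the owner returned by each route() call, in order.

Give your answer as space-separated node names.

Answer: NA NA NA NA

Derivation:
Op 1: add NA@39 -> ring=[39:NA]
Op 2: route key 5: smallest pos >= 5 is 39 -> NA
Op 3: add NB@45 -> ring=[39:NA,45:NB]
Op 4: add NC@68 -> ring=[39:NA,45:NB,68:NC]
Op 5: add ND@48 -> ring=[39:NA,45:NB,48:ND,68:NC]
Op 6: route key 78: none >= 78, wrap to smallest pos 39 -> NA
Op 7: route key 88: none >= 88, wrap to smallest pos 39 -> NA
Op 8: route key 31: smallest pos >= 31 is 39 -> NA
Op 9: remove NA -> ring=[45:NB,48:ND,68:NC]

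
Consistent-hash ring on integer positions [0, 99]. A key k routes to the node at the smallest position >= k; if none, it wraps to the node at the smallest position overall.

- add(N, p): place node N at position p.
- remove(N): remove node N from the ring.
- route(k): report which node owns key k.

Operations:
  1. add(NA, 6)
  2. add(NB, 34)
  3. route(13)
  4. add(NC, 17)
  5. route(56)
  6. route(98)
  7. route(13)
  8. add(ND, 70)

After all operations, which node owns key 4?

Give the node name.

Answer: NA

Derivation:
Op 1: add NA@6 -> ring=[6:NA]
Op 2: add NB@34 -> ring=[6:NA,34:NB]
Op 3: route key 13: smallest pos >= 13 is 34 -> NB
Op 4: add NC@17 -> ring=[6:NA,17:NC,34:NB]
Op 5: route key 56: none >= 56, wrap to smallest pos 6 -> NA
Op 6: route key 98: none >= 98, wrap to smallest pos 6 -> NA
Op 7: route key 13: smallest pos >= 13 is 17 -> NC
Op 8: add ND@70 -> ring=[6:NA,17:NC,34:NB,70:ND]
Final route key 4: smallest pos >= 4 is 6 -> NA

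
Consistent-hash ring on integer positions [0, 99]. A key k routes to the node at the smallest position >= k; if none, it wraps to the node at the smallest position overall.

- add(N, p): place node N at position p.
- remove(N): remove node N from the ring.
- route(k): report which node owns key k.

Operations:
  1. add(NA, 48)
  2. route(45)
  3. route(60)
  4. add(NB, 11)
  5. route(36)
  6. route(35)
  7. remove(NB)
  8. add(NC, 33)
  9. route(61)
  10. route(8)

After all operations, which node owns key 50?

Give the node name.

Op 1: add NA@48 -> ring=[48:NA]
Op 2: route key 45: smallest pos >= 45 is 48 -> NA
Op 3: route key 60: none >= 60, wrap to smallest pos 48 -> NA
Op 4: add NB@11 -> ring=[11:NB,48:NA]
Op 5: route key 36: smallest pos >= 36 is 48 -> NA
Op 6: route key 35: smallest pos >= 35 is 48 -> NA
Op 7: remove NB -> ring=[48:NA]
Op 8: add NC@33 -> ring=[33:NC,48:NA]
Op 9: route key 61: none >= 61, wrap to smallest pos 33 -> NC
Op 10: route key 8: smallest pos >= 8 is 33 -> NC
Final route key 50: none >= 50, wrap to smallest pos 33 -> NC

Answer: NC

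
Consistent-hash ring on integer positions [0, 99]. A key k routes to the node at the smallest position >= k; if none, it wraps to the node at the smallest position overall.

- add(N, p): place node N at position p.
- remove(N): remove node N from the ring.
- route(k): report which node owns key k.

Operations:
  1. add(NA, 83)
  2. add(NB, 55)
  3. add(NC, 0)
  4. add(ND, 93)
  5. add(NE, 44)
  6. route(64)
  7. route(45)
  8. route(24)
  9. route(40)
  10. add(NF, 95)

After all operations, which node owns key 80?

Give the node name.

Answer: NA

Derivation:
Op 1: add NA@83 -> ring=[83:NA]
Op 2: add NB@55 -> ring=[55:NB,83:NA]
Op 3: add NC@0 -> ring=[0:NC,55:NB,83:NA]
Op 4: add ND@93 -> ring=[0:NC,55:NB,83:NA,93:ND]
Op 5: add NE@44 -> ring=[0:NC,44:NE,55:NB,83:NA,93:ND]
Op 6: route key 64: smallest pos >= 64 is 83 -> NA
Op 7: route key 45: smallest pos >= 45 is 55 -> NB
Op 8: route key 24: smallest pos >= 24 is 44 -> NE
Op 9: route key 40: smallest pos >= 40 is 44 -> NE
Op 10: add NF@95 -> ring=[0:NC,44:NE,55:NB,83:NA,93:ND,95:NF]
Final route key 80: smallest pos >= 80 is 83 -> NA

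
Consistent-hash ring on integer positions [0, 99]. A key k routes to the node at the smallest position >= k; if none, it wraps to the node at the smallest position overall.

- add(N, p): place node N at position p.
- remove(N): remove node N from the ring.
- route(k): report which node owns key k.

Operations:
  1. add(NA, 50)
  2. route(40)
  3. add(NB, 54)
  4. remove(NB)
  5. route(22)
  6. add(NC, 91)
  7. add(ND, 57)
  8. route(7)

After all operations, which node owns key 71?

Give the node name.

Op 1: add NA@50 -> ring=[50:NA]
Op 2: route key 40: smallest pos >= 40 is 50 -> NA
Op 3: add NB@54 -> ring=[50:NA,54:NB]
Op 4: remove NB -> ring=[50:NA]
Op 5: route key 22: smallest pos >= 22 is 50 -> NA
Op 6: add NC@91 -> ring=[50:NA,91:NC]
Op 7: add ND@57 -> ring=[50:NA,57:ND,91:NC]
Op 8: route key 7: smallest pos >= 7 is 50 -> NA
Final route key 71: smallest pos >= 71 is 91 -> NC

Answer: NC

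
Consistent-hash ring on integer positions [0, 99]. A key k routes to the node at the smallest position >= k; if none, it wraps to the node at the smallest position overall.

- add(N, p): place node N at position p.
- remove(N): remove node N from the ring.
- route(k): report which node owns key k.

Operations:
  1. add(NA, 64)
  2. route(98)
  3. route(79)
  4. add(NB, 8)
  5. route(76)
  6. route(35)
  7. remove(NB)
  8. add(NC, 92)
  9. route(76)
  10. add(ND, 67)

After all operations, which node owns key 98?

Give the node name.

Op 1: add NA@64 -> ring=[64:NA]
Op 2: route key 98: none >= 98, wrap to smallest pos 64 -> NA
Op 3: route key 79: none >= 79, wrap to smallest pos 64 -> NA
Op 4: add NB@8 -> ring=[8:NB,64:NA]
Op 5: route key 76: none >= 76, wrap to smallest pos 8 -> NB
Op 6: route key 35: smallest pos >= 35 is 64 -> NA
Op 7: remove NB -> ring=[64:NA]
Op 8: add NC@92 -> ring=[64:NA,92:NC]
Op 9: route key 76: smallest pos >= 76 is 92 -> NC
Op 10: add ND@67 -> ring=[64:NA,67:ND,92:NC]
Final route key 98: none >= 98, wrap to smallest pos 64 -> NA

Answer: NA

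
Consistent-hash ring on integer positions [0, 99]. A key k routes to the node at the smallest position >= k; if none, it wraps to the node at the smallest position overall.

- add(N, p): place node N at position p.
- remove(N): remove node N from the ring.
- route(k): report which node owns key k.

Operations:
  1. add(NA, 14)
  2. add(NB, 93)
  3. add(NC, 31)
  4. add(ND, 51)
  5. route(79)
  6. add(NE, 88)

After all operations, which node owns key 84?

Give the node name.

Answer: NE

Derivation:
Op 1: add NA@14 -> ring=[14:NA]
Op 2: add NB@93 -> ring=[14:NA,93:NB]
Op 3: add NC@31 -> ring=[14:NA,31:NC,93:NB]
Op 4: add ND@51 -> ring=[14:NA,31:NC,51:ND,93:NB]
Op 5: route key 79: smallest pos >= 79 is 93 -> NB
Op 6: add NE@88 -> ring=[14:NA,31:NC,51:ND,88:NE,93:NB]
Final route key 84: smallest pos >= 84 is 88 -> NE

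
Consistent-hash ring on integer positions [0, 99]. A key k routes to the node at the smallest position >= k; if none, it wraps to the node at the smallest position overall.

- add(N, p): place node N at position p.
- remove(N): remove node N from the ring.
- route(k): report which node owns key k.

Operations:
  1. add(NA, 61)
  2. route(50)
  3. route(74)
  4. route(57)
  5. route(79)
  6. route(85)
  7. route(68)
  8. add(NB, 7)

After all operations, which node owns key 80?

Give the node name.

Answer: NB

Derivation:
Op 1: add NA@61 -> ring=[61:NA]
Op 2: route key 50: smallest pos >= 50 is 61 -> NA
Op 3: route key 74: none >= 74, wrap to smallest pos 61 -> NA
Op 4: route key 57: smallest pos >= 57 is 61 -> NA
Op 5: route key 79: none >= 79, wrap to smallest pos 61 -> NA
Op 6: route key 85: none >= 85, wrap to smallest pos 61 -> NA
Op 7: route key 68: none >= 68, wrap to smallest pos 61 -> NA
Op 8: add NB@7 -> ring=[7:NB,61:NA]
Final route key 80: none >= 80, wrap to smallest pos 7 -> NB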